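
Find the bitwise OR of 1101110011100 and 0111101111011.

OR: 1 when either bit is 1
  1101110011100
| 0111101111011
---------------
  1111111111111
Decimal: 7068 | 3963 = 8191



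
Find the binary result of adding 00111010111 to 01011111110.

Add column by column from the right: bit + bit + carry-in; write the sum mod 2, carry 1 when the sum is 2 or 3.
carry:  11111111100
        00111010111
+       01011111110
-------------------
       010011010101
(the carry out of the leftmost column, 0, becomes the leading bit)
Decimal check:
  00111010111 = 256 + 128 + 64 + 16 + 4 + 2 + 1 = 471
  01011111110 = 512 + 128 + 64 + 32 + 16 + 8 + 4 + 2 = 766
  471 + 766 = 1237, and 010011010101 = 1024 + 128 + 64 + 16 + 4 + 1 = 1237 ✓



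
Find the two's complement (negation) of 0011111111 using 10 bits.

Original: 0011111111
Step 1 - Invert all bits: 1100000000
Step 2 - Add 1: 1100000001
Verification: 0011111111 + 1100000001 = 10000000000; discarding the end carry (carry out of the top bit) leaves the 10-bit value 0000000000, as required for x + (-x)



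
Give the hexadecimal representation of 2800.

Using repeated division by 16 (digits 10–15 are A–F):
2800 ÷ 16 = 175 remainder 0
175 ÷ 16 = 10 remainder 15 (F)
10 ÷ 16 = 0 remainder 10 (A)
Reading remainders bottom to top: AF0



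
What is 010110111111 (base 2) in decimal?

Sum of powers of 2 for each 1-bit:
2^0 + 2^1 + 2^2 + 2^3 + 2^4 + 2^5 + 2^7 + 2^8 + 2^10
= 1 + 2 + 4 + 8 + 16 + 32 + 128 + 256 + 1024
= 1471



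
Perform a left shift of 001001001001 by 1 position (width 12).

Original: 001001001001 (decimal 585)
Shift left by 1 position
Append 1 zero on the right
Result: 010010010010 (decimal 1170)
Equivalent: 585 << 1 = 585 × 2^1 = 1170



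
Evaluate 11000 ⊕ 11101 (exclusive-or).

XOR: 1 when bits differ
  11000
^ 11101
-------
  00101
Decimal: 24 ^ 29 = 5



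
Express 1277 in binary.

Using repeated division by 2:
1277 ÷ 2 = 638 remainder 1
638 ÷ 2 = 319 remainder 0
319 ÷ 2 = 159 remainder 1
159 ÷ 2 = 79 remainder 1
79 ÷ 2 = 39 remainder 1
39 ÷ 2 = 19 remainder 1
19 ÷ 2 = 9 remainder 1
9 ÷ 2 = 4 remainder 1
4 ÷ 2 = 2 remainder 0
2 ÷ 2 = 1 remainder 0
1 ÷ 2 = 0 remainder 1
Reading remainders bottom to top: 10011111101



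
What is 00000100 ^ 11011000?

XOR: 1 when bits differ
  00000100
^ 11011000
----------
  11011100
Decimal: 4 ^ 216 = 220



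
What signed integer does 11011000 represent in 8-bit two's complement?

Binary: 11011000
Sign bit: 1 (negative)
Invert: 00100111
Add 1:  00101000
Magnitude: 00101000 = 32 + 8 = 40
Value: -40



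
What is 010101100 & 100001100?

AND: 1 only when both bits are 1
  010101100
& 100001100
-----------
  000001100
Decimal: 172 & 268 = 12



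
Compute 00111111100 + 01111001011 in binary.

Add column by column from the right: bit + bit + carry-in; write the sum mod 2, carry 1 when the sum is 2 or 3.
carry:  11111110000
        00111111100
+       01111001011
-------------------
       010111000111
(the carry out of the leftmost column, 0, becomes the leading bit)
Decimal check:
  00111111100 = 256 + 128 + 64 + 32 + 16 + 8 + 4 = 508
  01111001011 = 512 + 256 + 128 + 64 + 8 + 2 + 1 = 971
  508 + 971 = 1479, and 010111000111 = 1024 + 256 + 128 + 64 + 4 + 2 + 1 = 1479 ✓



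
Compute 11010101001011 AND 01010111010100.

AND: 1 only when both bits are 1
  11010101001011
& 01010111010100
----------------
  01010101000000
Decimal: 13643 & 5588 = 5440



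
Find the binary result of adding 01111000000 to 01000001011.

Add column by column from the right: bit + bit + carry-in; write the sum mod 2, carry 1 when the sum is 2 or 3.
carry:  10000000000
        01111000000
+       01000001011
-------------------
       010111001011
(the carry out of the leftmost column, 0, becomes the leading bit)
Decimal check:
  01111000000 = 512 + 256 + 128 + 64 = 960
  01000001011 = 512 + 8 + 2 + 1 = 523
  960 + 523 = 1483, and 010111001011 = 1024 + 256 + 128 + 64 + 8 + 2 + 1 = 1483 ✓



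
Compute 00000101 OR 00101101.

OR: 1 when either bit is 1
  00000101
| 00101101
----------
  00101101
Decimal: 5 | 45 = 45



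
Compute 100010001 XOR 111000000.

XOR: 1 when bits differ
  100010001
^ 111000000
-----------
  011010001
Decimal: 273 ^ 448 = 209



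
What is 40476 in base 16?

Using repeated division by 16 (digits 10–15 are A–F):
40476 ÷ 16 = 2529 remainder 12 (C)
2529 ÷ 16 = 158 remainder 1
158 ÷ 16 = 9 remainder 14 (E)
9 ÷ 16 = 0 remainder 9
Reading remainders bottom to top: 9E1C



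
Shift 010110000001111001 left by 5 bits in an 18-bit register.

Original: 010110000001111001 (decimal 90233)
Shift left by 5 positions
Append 5 zeros on the right and drop the 5 high bits that overflow the 18-bit width
Result: 000000111100100000 (decimal 3872)
Equivalent: 90233 << 5 = 90233 × 2^5 = 2887456, truncated to 18 bits = 3872



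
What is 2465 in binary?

Using repeated division by 2:
2465 ÷ 2 = 1232 remainder 1
1232 ÷ 2 = 616 remainder 0
616 ÷ 2 = 308 remainder 0
308 ÷ 2 = 154 remainder 0
154 ÷ 2 = 77 remainder 0
77 ÷ 2 = 38 remainder 1
38 ÷ 2 = 19 remainder 0
19 ÷ 2 = 9 remainder 1
9 ÷ 2 = 4 remainder 1
4 ÷ 2 = 2 remainder 0
2 ÷ 2 = 1 remainder 0
1 ÷ 2 = 0 remainder 1
Reading remainders bottom to top: 100110100001



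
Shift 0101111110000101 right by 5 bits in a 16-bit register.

Original: 0101111110000101 (decimal 24453)
Shift right by 5 positions
Drop the 5 low bits; fill with zeros on the left
Result: 0000001011111100 (decimal 764)
Equivalent: 24453 >> 5 = 24453 ÷ 2^5 = 764



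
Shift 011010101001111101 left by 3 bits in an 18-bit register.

Original: 011010101001111101 (decimal 109181)
Shift left by 3 positions
Append 3 zeros on the right and drop the 3 high bits that overflow the 18-bit width
Result: 010101001111101000 (decimal 87016)
Equivalent: 109181 << 3 = 109181 × 2^3 = 873448, truncated to 18 bits = 87016



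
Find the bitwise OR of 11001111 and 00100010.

OR: 1 when either bit is 1
  11001111
| 00100010
----------
  11101111
Decimal: 207 | 34 = 239



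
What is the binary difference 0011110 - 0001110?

Method 1 - Direct subtraction (column by column from the right: bit − bit − borrow-in; if negative, add 2 and borrow 1 from the next column):
borrow: 0000000
        0011110
-       0001110
---------------
        0010000

Method 2 - Add two's complement:
Two's complement of 0001110: invert → 1110001, add 1 → 1110010
  0011110
+ 1110010
---------
 10010000  (end carry out of the top bit = 1)
Discarding the end carry: 0010000
Decimal check:
  0011110 = 16 + 8 + 4 + 2 = 30
  0001110 = 8 + 4 + 2 = 14
  30 - 14 = 16, and 0010000 = 16 ✓



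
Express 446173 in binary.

Using repeated division by 2:
446173 ÷ 2 = 223086 remainder 1
223086 ÷ 2 = 111543 remainder 0
111543 ÷ 2 = 55771 remainder 1
55771 ÷ 2 = 27885 remainder 1
27885 ÷ 2 = 13942 remainder 1
13942 ÷ 2 = 6971 remainder 0
6971 ÷ 2 = 3485 remainder 1
3485 ÷ 2 = 1742 remainder 1
1742 ÷ 2 = 871 remainder 0
871 ÷ 2 = 435 remainder 1
435 ÷ 2 = 217 remainder 1
217 ÷ 2 = 108 remainder 1
108 ÷ 2 = 54 remainder 0
54 ÷ 2 = 27 remainder 0
27 ÷ 2 = 13 remainder 1
13 ÷ 2 = 6 remainder 1
6 ÷ 2 = 3 remainder 0
3 ÷ 2 = 1 remainder 1
1 ÷ 2 = 0 remainder 1
Reading remainders bottom to top: 1101100111011011101



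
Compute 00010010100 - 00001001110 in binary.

Method 1 - Direct subtraction (column by column from the right: bit − bit − borrow-in; if negative, add 2 and borrow 1 from the next column):
borrow: 00010011100
        00010010100
-       00001001110
-------------------
        00001000110

Method 2 - Add two's complement:
Two's complement of 00001001110: invert → 11110110001, add 1 → 11110110010
  00010010100
+ 11110110010
-------------
 100001000110  (end carry out of the top bit = 1)
Discarding the end carry: 00001000110
Decimal check:
  00010010100 = 128 + 16 + 4 = 148
  00001001110 = 64 + 8 + 4 + 2 = 78
  148 - 78 = 70, and 00001000110 = 64 + 4 + 2 = 70 ✓



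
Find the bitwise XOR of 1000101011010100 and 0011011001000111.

XOR: 1 when bits differ
  1000101011010100
^ 0011011001000111
------------------
  1011110010010011
Decimal: 35540 ^ 13895 = 48275



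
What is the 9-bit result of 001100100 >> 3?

Original: 001100100 (decimal 100)
Shift right by 3 positions
Drop the 3 low bits; fill with zeros on the left
Result: 000001100 (decimal 12)
Equivalent: 100 >> 3 = 100 ÷ 2^3 = 12



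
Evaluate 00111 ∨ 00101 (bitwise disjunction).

OR: 1 when either bit is 1
  00111
| 00101
-------
  00111
Decimal: 7 | 5 = 7



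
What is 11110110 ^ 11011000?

XOR: 1 when bits differ
  11110110
^ 11011000
----------
  00101110
Decimal: 246 ^ 216 = 46



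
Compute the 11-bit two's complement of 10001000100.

Original (sign bit 1, negative): 10001000100
Step 1 - Invert all bits: 01110111011
Step 2 - Add 1: 01110111100
Verification: 10001000100 + 01110111100 = 100000000000; discarding the end carry (carry out of the top bit) leaves the 11-bit value 00000000000, as required for x + (-x)



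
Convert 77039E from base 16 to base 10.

Expand by place value (powers of 16):
Digit values: E = 14
77039E = 7 × 16^5 + 7 × 16^4 + 0 × 16^3 + 3 × 16^2 + 9 × 16^1 + 14 × 16^0
= 7 × 1048576 + 7 × 65536 + 0 × 4096 + 3 × 256 + 9 × 16 + 14 × 1
= 7340032 + 458752 + 0 + 768 + 144 + 14
= 7799710



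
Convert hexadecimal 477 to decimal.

Expand by place value (powers of 16):
477 = 4 × 16^2 + 7 × 16^1 + 7 × 16^0
= 4 × 256 + 7 × 16 + 7 × 1
= 1024 + 112 + 7
= 1143



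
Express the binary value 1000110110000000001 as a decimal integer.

Sum of powers of 2 for each 1-bit:
2^0 + 2^10 + 2^11 + 2^13 + 2^14 + 2^18
= 1 + 1024 + 2048 + 8192 + 16384 + 262144
= 289793



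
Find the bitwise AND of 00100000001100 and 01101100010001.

AND: 1 only when both bits are 1
  00100000001100
& 01101100010001
----------------
  00100000000000
Decimal: 2060 & 6929 = 2048



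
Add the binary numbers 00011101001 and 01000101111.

Add column by column from the right: bit + bit + carry-in; write the sum mod 2, carry 1 when the sum is 2 or 3.
carry:  00111011110
        00011101001
+       01000101111
-------------------
       001100011000
(the carry out of the leftmost column, 0, becomes the leading bit)
Decimal check:
  00011101001 = 128 + 64 + 32 + 8 + 1 = 233
  01000101111 = 512 + 32 + 8 + 4 + 2 + 1 = 559
  233 + 559 = 792, and 001100011000 = 512 + 256 + 16 + 8 = 792 ✓



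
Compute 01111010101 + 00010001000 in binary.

Add column by column from the right: bit + bit + carry-in; write the sum mod 2, carry 1 when the sum is 2 or 3.
carry:  11100000000
        01111010101
+       00010001000
-------------------
       010001011101
(the carry out of the leftmost column, 0, becomes the leading bit)
Decimal check:
  01111010101 = 512 + 256 + 128 + 64 + 16 + 4 + 1 = 981
  00010001000 = 128 + 8 = 136
  981 + 136 = 1117, and 010001011101 = 1024 + 64 + 16 + 8 + 4 + 1 = 1117 ✓



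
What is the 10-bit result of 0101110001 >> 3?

Original: 0101110001 (decimal 369)
Shift right by 3 positions
Drop the 3 low bits; fill with zeros on the left
Result: 0000101110 (decimal 46)
Equivalent: 369 >> 3 = 369 ÷ 2^3 = 46



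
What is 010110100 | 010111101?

OR: 1 when either bit is 1
  010110100
| 010111101
-----------
  010111101
Decimal: 180 | 189 = 189



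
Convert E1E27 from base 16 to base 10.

Expand by place value (powers of 16):
Digit values: E = 14
E1E27 = 14 × 16^4 + 1 × 16^3 + 14 × 16^2 + 2 × 16^1 + 7 × 16^0
= 14 × 65536 + 1 × 4096 + 14 × 256 + 2 × 16 + 7 × 1
= 917504 + 4096 + 3584 + 32 + 7
= 925223



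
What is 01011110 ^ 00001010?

XOR: 1 when bits differ
  01011110
^ 00001010
----------
  01010100
Decimal: 94 ^ 10 = 84



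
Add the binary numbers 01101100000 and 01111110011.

Add column by column from the right: bit + bit + carry-in; write the sum mod 2, carry 1 when the sum is 2 or 3.
carry:  11111000000
        01101100000
+       01111110011
-------------------
       011101010011
(the carry out of the leftmost column, 0, becomes the leading bit)
Decimal check:
  01101100000 = 512 + 256 + 64 + 32 = 864
  01111110011 = 512 + 256 + 128 + 64 + 32 + 16 + 2 + 1 = 1011
  864 + 1011 = 1875, and 011101010011 = 1024 + 512 + 256 + 64 + 16 + 2 + 1 = 1875 ✓



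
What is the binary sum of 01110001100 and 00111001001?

Add column by column from the right: bit + bit + carry-in; write the sum mod 2, carry 1 when the sum is 2 or 3.
carry:  11100010000
        01110001100
+       00111001001
-------------------
       010101010101
(the carry out of the leftmost column, 0, becomes the leading bit)
Decimal check:
  01110001100 = 512 + 256 + 128 + 8 + 4 = 908
  00111001001 = 256 + 128 + 64 + 8 + 1 = 457
  908 + 457 = 1365, and 010101010101 = 1024 + 256 + 64 + 16 + 4 + 1 = 1365 ✓



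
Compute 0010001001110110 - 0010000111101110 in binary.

Method 1 - Direct subtraction (column by column from the right: bit − bit − borrow-in; if negative, add 2 and borrow 1 from the next column):
borrow: 0000001100010000
        0010001001110110
-       0010000111101110
------------------------
        0000000010001000

Method 2 - Add two's complement:
Two's complement of 0010000111101110: invert → 1101111000010001, add 1 → 1101111000010010
  0010001001110110
+ 1101111000010010
------------------
 10000000010001000  (end carry out of the top bit = 1)
Discarding the end carry: 0000000010001000
Decimal check:
  0010001001110110 = 8192 + 512 + 64 + 32 + 16 + 4 + 2 = 8822
  0010000111101110 = 8192 + 256 + 128 + 64 + 32 + 8 + 4 + 2 = 8686
  8822 - 8686 = 136, and 0000000010001000 = 128 + 8 = 136 ✓



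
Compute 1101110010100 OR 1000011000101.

OR: 1 when either bit is 1
  1101110010100
| 1000011000101
---------------
  1101111010101
Decimal: 7060 | 4293 = 7125



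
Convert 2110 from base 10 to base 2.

Using repeated division by 2:
2110 ÷ 2 = 1055 remainder 0
1055 ÷ 2 = 527 remainder 1
527 ÷ 2 = 263 remainder 1
263 ÷ 2 = 131 remainder 1
131 ÷ 2 = 65 remainder 1
65 ÷ 2 = 32 remainder 1
32 ÷ 2 = 16 remainder 0
16 ÷ 2 = 8 remainder 0
8 ÷ 2 = 4 remainder 0
4 ÷ 2 = 2 remainder 0
2 ÷ 2 = 1 remainder 0
1 ÷ 2 = 0 remainder 1
Reading remainders bottom to top: 100000111110



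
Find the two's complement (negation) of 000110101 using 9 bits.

Original: 000110101
Step 1 - Invert all bits: 111001010
Step 2 - Add 1: 111001011
Verification: 000110101 + 111001011 = 1000000000; discarding the end carry (carry out of the top bit) leaves the 9-bit value 000000000, as required for x + (-x)



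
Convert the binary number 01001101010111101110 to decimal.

Sum of powers of 2 for each 1-bit:
2^1 + 2^2 + 2^3 + 2^5 + 2^6 + 2^7 + 2^8 + 2^10 + 2^12 + 2^14 + 2^15 + 2^18
= 2 + 4 + 8 + 32 + 64 + 128 + 256 + 1024 + 4096 + 16384 + 32768 + 262144
= 316910



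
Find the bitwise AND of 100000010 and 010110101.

AND: 1 only when both bits are 1
  100000010
& 010110101
-----------
  000000000
Decimal: 258 & 181 = 0



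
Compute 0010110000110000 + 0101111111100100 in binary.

Add column by column from the right: bit + bit + carry-in; write the sum mod 2, carry 1 when the sum is 2 or 3.
carry:  1111111111000000
        0010110000110000
+       0101111111100100
------------------------
       01000110000010100
(the carry out of the leftmost column, 0, becomes the leading bit)
Decimal check:
  0010110000110000 = 8192 + 2048 + 1024 + 32 + 16 = 11312
  0101111111100100 = 16384 + 4096 + 2048 + 1024 + 512 + 256 + 128 + 64 + 32 + 4 = 24548
  11312 + 24548 = 35860, and 01000110000010100 = 32768 + 2048 + 1024 + 16 + 4 = 35860 ✓



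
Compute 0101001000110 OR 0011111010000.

OR: 1 when either bit is 1
  0101001000110
| 0011111010000
---------------
  0111111010110
Decimal: 2630 | 2000 = 4054



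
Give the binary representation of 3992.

Using repeated division by 2:
3992 ÷ 2 = 1996 remainder 0
1996 ÷ 2 = 998 remainder 0
998 ÷ 2 = 499 remainder 0
499 ÷ 2 = 249 remainder 1
249 ÷ 2 = 124 remainder 1
124 ÷ 2 = 62 remainder 0
62 ÷ 2 = 31 remainder 0
31 ÷ 2 = 15 remainder 1
15 ÷ 2 = 7 remainder 1
7 ÷ 2 = 3 remainder 1
3 ÷ 2 = 1 remainder 1
1 ÷ 2 = 0 remainder 1
Reading remainders bottom to top: 111110011000



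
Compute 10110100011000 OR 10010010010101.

OR: 1 when either bit is 1
  10110100011000
| 10010010010101
----------------
  10110110011101
Decimal: 11544 | 9365 = 11677



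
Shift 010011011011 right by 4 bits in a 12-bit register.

Original: 010011011011 (decimal 1243)
Shift right by 4 positions
Drop the 4 low bits; fill with zeros on the left
Result: 000001001101 (decimal 77)
Equivalent: 1243 >> 4 = 1243 ÷ 2^4 = 77



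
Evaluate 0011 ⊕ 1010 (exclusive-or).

XOR: 1 when bits differ
  0011
^ 1010
------
  1001
Decimal: 3 ^ 10 = 9



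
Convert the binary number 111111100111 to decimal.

Sum of powers of 2 for each 1-bit:
2^0 + 2^1 + 2^2 + 2^5 + 2^6 + 2^7 + 2^8 + 2^9 + 2^10 + 2^11
= 1 + 2 + 4 + 32 + 64 + 128 + 256 + 512 + 1024 + 2048
= 4071



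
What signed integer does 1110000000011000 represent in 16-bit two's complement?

Binary: 1110000000011000
Sign bit: 1 (negative)
Invert: 0001111111100111
Add 1:  0001111111101000
Magnitude: 0001111111101000 = 4096 + 2048 + 1024 + 512 + 256 + 128 + 64 + 32 + 8 = 8168
Value: -8168



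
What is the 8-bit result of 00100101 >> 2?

Original: 00100101 (decimal 37)
Shift right by 2 positions
Drop the 2 low bits; fill with zeros on the left
Result: 00001001 (decimal 9)
Equivalent: 37 >> 2 = 37 ÷ 2^2 = 9



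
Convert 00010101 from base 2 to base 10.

Sum of powers of 2 for each 1-bit:
2^0 + 2^2 + 2^4
= 1 + 4 + 16
= 21



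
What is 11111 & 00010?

AND: 1 only when both bits are 1
  11111
& 00010
-------
  00010
Decimal: 31 & 2 = 2



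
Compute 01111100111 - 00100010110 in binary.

Method 1 - Direct subtraction (column by column from the right: bit − bit − borrow-in; if negative, add 2 and borrow 1 from the next column):
borrow: 00000100000
        01111100111
-       00100010110
-------------------
        01011010001

Method 2 - Add two's complement:
Two's complement of 00100010110: invert → 11011101001, add 1 → 11011101010
  01111100111
+ 11011101010
-------------
 101011010001  (end carry out of the top bit = 1)
Discarding the end carry: 01011010001
Decimal check:
  01111100111 = 512 + 256 + 128 + 64 + 32 + 4 + 2 + 1 = 999
  00100010110 = 256 + 16 + 4 + 2 = 278
  999 - 278 = 721, and 01011010001 = 512 + 128 + 64 + 16 + 1 = 721 ✓



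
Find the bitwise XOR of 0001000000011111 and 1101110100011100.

XOR: 1 when bits differ
  0001000000011111
^ 1101110100011100
------------------
  1100110100000011
Decimal: 4127 ^ 56604 = 52483



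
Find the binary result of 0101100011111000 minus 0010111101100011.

Method 1 - Direct subtraction (column by column from the right: bit − bit − borrow-in; if negative, add 2 and borrow 1 from the next column):
borrow: 0101111000001110
        0101100011111000
-       0010111101100011
------------------------
        0010100110010101

Method 2 - Add two's complement:
Two's complement of 0010111101100011: invert → 1101000010011100, add 1 → 1101000010011101
  0101100011111000
+ 1101000010011101
------------------
 10010100110010101  (end carry out of the top bit = 1)
Discarding the end carry: 0010100110010101
Decimal check:
  0101100011111000 = 16384 + 4096 + 2048 + 128 + 64 + 32 + 16 + 8 = 22776
  0010111101100011 = 8192 + 2048 + 1024 + 512 + 256 + 64 + 32 + 2 + 1 = 12131
  22776 - 12131 = 10645, and 0010100110010101 = 8192 + 2048 + 256 + 128 + 16 + 4 + 1 = 10645 ✓



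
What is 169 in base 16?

Using repeated division by 16 (digits 10–15 are A–F):
169 ÷ 16 = 10 remainder 9
10 ÷ 16 = 0 remainder 10 (A)
Reading remainders bottom to top: A9



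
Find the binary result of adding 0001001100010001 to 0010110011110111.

Add column by column from the right: bit + bit + carry-in; write the sum mod 2, carry 1 when the sum is 2 or 3.
carry:  0111111111101110
        0001001100010001
+       0010110011110111
------------------------
       00100000000001000
(the carry out of the leftmost column, 0, becomes the leading bit)
Decimal check:
  0001001100010001 = 4096 + 512 + 256 + 16 + 1 = 4881
  0010110011110111 = 8192 + 2048 + 1024 + 128 + 64 + 32 + 16 + 4 + 2 + 1 = 11511
  4881 + 11511 = 16392, and 00100000000001000 = 16384 + 8 = 16392 ✓



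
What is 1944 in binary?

Using repeated division by 2:
1944 ÷ 2 = 972 remainder 0
972 ÷ 2 = 486 remainder 0
486 ÷ 2 = 243 remainder 0
243 ÷ 2 = 121 remainder 1
121 ÷ 2 = 60 remainder 1
60 ÷ 2 = 30 remainder 0
30 ÷ 2 = 15 remainder 0
15 ÷ 2 = 7 remainder 1
7 ÷ 2 = 3 remainder 1
3 ÷ 2 = 1 remainder 1
1 ÷ 2 = 0 remainder 1
Reading remainders bottom to top: 11110011000



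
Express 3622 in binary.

Using repeated division by 2:
3622 ÷ 2 = 1811 remainder 0
1811 ÷ 2 = 905 remainder 1
905 ÷ 2 = 452 remainder 1
452 ÷ 2 = 226 remainder 0
226 ÷ 2 = 113 remainder 0
113 ÷ 2 = 56 remainder 1
56 ÷ 2 = 28 remainder 0
28 ÷ 2 = 14 remainder 0
14 ÷ 2 = 7 remainder 0
7 ÷ 2 = 3 remainder 1
3 ÷ 2 = 1 remainder 1
1 ÷ 2 = 0 remainder 1
Reading remainders bottom to top: 111000100110



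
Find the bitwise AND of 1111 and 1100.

AND: 1 only when both bits are 1
  1111
& 1100
------
  1100
Decimal: 15 & 12 = 12



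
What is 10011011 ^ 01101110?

XOR: 1 when bits differ
  10011011
^ 01101110
----------
  11110101
Decimal: 155 ^ 110 = 245



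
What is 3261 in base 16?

Using repeated division by 16 (digits 10–15 are A–F):
3261 ÷ 16 = 203 remainder 13 (D)
203 ÷ 16 = 12 remainder 11 (B)
12 ÷ 16 = 0 remainder 12 (C)
Reading remainders bottom to top: CBD



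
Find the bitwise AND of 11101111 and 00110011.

AND: 1 only when both bits are 1
  11101111
& 00110011
----------
  00100011
Decimal: 239 & 51 = 35



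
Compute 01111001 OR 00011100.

OR: 1 when either bit is 1
  01111001
| 00011100
----------
  01111101
Decimal: 121 | 28 = 125



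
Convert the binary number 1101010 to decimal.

Sum of powers of 2 for each 1-bit:
2^1 + 2^3 + 2^5 + 2^6
= 2 + 8 + 32 + 64
= 106



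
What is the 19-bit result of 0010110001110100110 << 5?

Original: 0010110001110100110 (decimal 91046)
Shift left by 5 positions
Append 5 zeros on the right and drop the 5 high bits that overflow the 19-bit width
Result: 1000111010011000000 (decimal 292032)
Equivalent: 91046 << 5 = 91046 × 2^5 = 2913472, truncated to 19 bits = 292032



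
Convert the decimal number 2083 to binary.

Using repeated division by 2:
2083 ÷ 2 = 1041 remainder 1
1041 ÷ 2 = 520 remainder 1
520 ÷ 2 = 260 remainder 0
260 ÷ 2 = 130 remainder 0
130 ÷ 2 = 65 remainder 0
65 ÷ 2 = 32 remainder 1
32 ÷ 2 = 16 remainder 0
16 ÷ 2 = 8 remainder 0
8 ÷ 2 = 4 remainder 0
4 ÷ 2 = 2 remainder 0
2 ÷ 2 = 1 remainder 0
1 ÷ 2 = 0 remainder 1
Reading remainders bottom to top: 100000100011



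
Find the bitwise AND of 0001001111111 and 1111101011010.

AND: 1 only when both bits are 1
  0001001111111
& 1111101011010
---------------
  0001001011010
Decimal: 639 & 8026 = 602



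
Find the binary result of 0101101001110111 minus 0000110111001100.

Method 1 - Direct subtraction (column by column from the right: bit − bit − borrow-in; if negative, add 2 and borrow 1 from the next column):
borrow: 0001101100010000
        0101101001110111
-       0000110111001100
------------------------
        0100110010101011

Method 2 - Add two's complement:
Two's complement of 0000110111001100: invert → 1111001000110011, add 1 → 1111001000110100
  0101101001110111
+ 1111001000110100
------------------
 10100110010101011  (end carry out of the top bit = 1)
Discarding the end carry: 0100110010101011
Decimal check:
  0101101001110111 = 16384 + 4096 + 2048 + 512 + 64 + 32 + 16 + 4 + 2 + 1 = 23159
  0000110111001100 = 2048 + 1024 + 256 + 128 + 64 + 8 + 4 = 3532
  23159 - 3532 = 19627, and 0100110010101011 = 16384 + 2048 + 1024 + 128 + 32 + 8 + 2 + 1 = 19627 ✓



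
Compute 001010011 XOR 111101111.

XOR: 1 when bits differ
  001010011
^ 111101111
-----------
  110111100
Decimal: 83 ^ 495 = 444



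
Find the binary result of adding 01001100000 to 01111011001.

Add column by column from the right: bit + bit + carry-in; write the sum mod 2, carry 1 when the sum is 2 or 3.
carry:  11110000000
        01001100000
+       01111011001
-------------------
       011000111001
(the carry out of the leftmost column, 0, becomes the leading bit)
Decimal check:
  01001100000 = 512 + 64 + 32 = 608
  01111011001 = 512 + 256 + 128 + 64 + 16 + 8 + 1 = 985
  608 + 985 = 1593, and 011000111001 = 1024 + 512 + 32 + 16 + 8 + 1 = 1593 ✓



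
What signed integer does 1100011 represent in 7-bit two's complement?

Binary: 1100011
Sign bit: 1 (negative)
Invert: 0011100
Add 1:  0011101
Magnitude: 0011101 = 16 + 8 + 4 + 1 = 29
Value: -29



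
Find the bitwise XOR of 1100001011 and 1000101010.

XOR: 1 when bits differ
  1100001011
^ 1000101010
------------
  0100100001
Decimal: 779 ^ 554 = 289



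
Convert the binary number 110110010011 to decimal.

Sum of powers of 2 for each 1-bit:
2^0 + 2^1 + 2^4 + 2^7 + 2^8 + 2^10 + 2^11
= 1 + 2 + 16 + 128 + 256 + 1024 + 2048
= 3475



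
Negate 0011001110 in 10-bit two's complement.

Original: 0011001110
Step 1 - Invert all bits: 1100110001
Step 2 - Add 1: 1100110010
Verification: 0011001110 + 1100110010 = 10000000000; discarding the end carry (carry out of the top bit) leaves the 10-bit value 0000000000, as required for x + (-x)



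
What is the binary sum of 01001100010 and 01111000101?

Add column by column from the right: bit + bit + carry-in; write the sum mod 2, carry 1 when the sum is 2 or 3.
carry:  11110000000
        01001100010
+       01111000101
-------------------
       011000100111
(the carry out of the leftmost column, 0, becomes the leading bit)
Decimal check:
  01001100010 = 512 + 64 + 32 + 2 = 610
  01111000101 = 512 + 256 + 128 + 64 + 4 + 1 = 965
  610 + 965 = 1575, and 011000100111 = 1024 + 512 + 32 + 4 + 2 + 1 = 1575 ✓



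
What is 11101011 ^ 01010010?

XOR: 1 when bits differ
  11101011
^ 01010010
----------
  10111001
Decimal: 235 ^ 82 = 185



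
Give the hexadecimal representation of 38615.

Using repeated division by 16 (digits 10–15 are A–F):
38615 ÷ 16 = 2413 remainder 7
2413 ÷ 16 = 150 remainder 13 (D)
150 ÷ 16 = 9 remainder 6
9 ÷ 16 = 0 remainder 9
Reading remainders bottom to top: 96D7



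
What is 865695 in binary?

Using repeated division by 2:
865695 ÷ 2 = 432847 remainder 1
432847 ÷ 2 = 216423 remainder 1
216423 ÷ 2 = 108211 remainder 1
108211 ÷ 2 = 54105 remainder 1
54105 ÷ 2 = 27052 remainder 1
27052 ÷ 2 = 13526 remainder 0
13526 ÷ 2 = 6763 remainder 0
6763 ÷ 2 = 3381 remainder 1
3381 ÷ 2 = 1690 remainder 1
1690 ÷ 2 = 845 remainder 0
845 ÷ 2 = 422 remainder 1
422 ÷ 2 = 211 remainder 0
211 ÷ 2 = 105 remainder 1
105 ÷ 2 = 52 remainder 1
52 ÷ 2 = 26 remainder 0
26 ÷ 2 = 13 remainder 0
13 ÷ 2 = 6 remainder 1
6 ÷ 2 = 3 remainder 0
3 ÷ 2 = 1 remainder 1
1 ÷ 2 = 0 remainder 1
Reading remainders bottom to top: 11010011010110011111



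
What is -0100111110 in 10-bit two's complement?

Original: 0100111110
Step 1 - Invert all bits: 1011000001
Step 2 - Add 1: 1011000010
Verification: 0100111110 + 1011000010 = 10000000000; discarding the end carry (carry out of the top bit) leaves the 10-bit value 0000000000, as required for x + (-x)



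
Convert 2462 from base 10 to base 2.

Using repeated division by 2:
2462 ÷ 2 = 1231 remainder 0
1231 ÷ 2 = 615 remainder 1
615 ÷ 2 = 307 remainder 1
307 ÷ 2 = 153 remainder 1
153 ÷ 2 = 76 remainder 1
76 ÷ 2 = 38 remainder 0
38 ÷ 2 = 19 remainder 0
19 ÷ 2 = 9 remainder 1
9 ÷ 2 = 4 remainder 1
4 ÷ 2 = 2 remainder 0
2 ÷ 2 = 1 remainder 0
1 ÷ 2 = 0 remainder 1
Reading remainders bottom to top: 100110011110



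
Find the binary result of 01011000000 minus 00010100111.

Method 1 - Direct subtraction (column by column from the right: bit − bit − borrow-in; if negative, add 2 and borrow 1 from the next column):
borrow: 00001111110
        01011000000
-       00010100111
-------------------
        01000011001

Method 2 - Add two's complement:
Two's complement of 00010100111: invert → 11101011000, add 1 → 11101011001
  01011000000
+ 11101011001
-------------
 101000011001  (end carry out of the top bit = 1)
Discarding the end carry: 01000011001
Decimal check:
  01011000000 = 512 + 128 + 64 = 704
  00010100111 = 128 + 32 + 4 + 2 + 1 = 167
  704 - 167 = 537, and 01000011001 = 512 + 16 + 8 + 1 = 537 ✓



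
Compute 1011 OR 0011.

OR: 1 when either bit is 1
  1011
| 0011
------
  1011
Decimal: 11 | 3 = 11



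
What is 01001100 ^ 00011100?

XOR: 1 when bits differ
  01001100
^ 00011100
----------
  01010000
Decimal: 76 ^ 28 = 80



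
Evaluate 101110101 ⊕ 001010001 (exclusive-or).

XOR: 1 when bits differ
  101110101
^ 001010001
-----------
  100100100
Decimal: 373 ^ 81 = 292



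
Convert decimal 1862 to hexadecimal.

Using repeated division by 16 (digits 10–15 are A–F):
1862 ÷ 16 = 116 remainder 6
116 ÷ 16 = 7 remainder 4
7 ÷ 16 = 0 remainder 7
Reading remainders bottom to top: 746



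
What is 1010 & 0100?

AND: 1 only when both bits are 1
  1010
& 0100
------
  0000
Decimal: 10 & 4 = 0



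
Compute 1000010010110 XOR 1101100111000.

XOR: 1 when bits differ
  1000010010110
^ 1101100111000
---------------
  0101110101110
Decimal: 4246 ^ 6968 = 2990



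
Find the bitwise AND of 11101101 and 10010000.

AND: 1 only when both bits are 1
  11101101
& 10010000
----------
  10000000
Decimal: 237 & 144 = 128



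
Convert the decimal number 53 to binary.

Using repeated division by 2:
53 ÷ 2 = 26 remainder 1
26 ÷ 2 = 13 remainder 0
13 ÷ 2 = 6 remainder 1
6 ÷ 2 = 3 remainder 0
3 ÷ 2 = 1 remainder 1
1 ÷ 2 = 0 remainder 1
Reading remainders bottom to top: 110101



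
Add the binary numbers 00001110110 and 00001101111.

Add column by column from the right: bit + bit + carry-in; write the sum mod 2, carry 1 when the sum is 2 or 3.
carry:  00011111100
        00001110110
+       00001101111
-------------------
       000011100101
(the carry out of the leftmost column, 0, becomes the leading bit)
Decimal check:
  00001110110 = 64 + 32 + 16 + 4 + 2 = 118
  00001101111 = 64 + 32 + 8 + 4 + 2 + 1 = 111
  118 + 111 = 229, and 000011100101 = 128 + 64 + 32 + 4 + 1 = 229 ✓



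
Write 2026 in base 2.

Using repeated division by 2:
2026 ÷ 2 = 1013 remainder 0
1013 ÷ 2 = 506 remainder 1
506 ÷ 2 = 253 remainder 0
253 ÷ 2 = 126 remainder 1
126 ÷ 2 = 63 remainder 0
63 ÷ 2 = 31 remainder 1
31 ÷ 2 = 15 remainder 1
15 ÷ 2 = 7 remainder 1
7 ÷ 2 = 3 remainder 1
3 ÷ 2 = 1 remainder 1
1 ÷ 2 = 0 remainder 1
Reading remainders bottom to top: 11111101010



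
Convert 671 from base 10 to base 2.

Using repeated division by 2:
671 ÷ 2 = 335 remainder 1
335 ÷ 2 = 167 remainder 1
167 ÷ 2 = 83 remainder 1
83 ÷ 2 = 41 remainder 1
41 ÷ 2 = 20 remainder 1
20 ÷ 2 = 10 remainder 0
10 ÷ 2 = 5 remainder 0
5 ÷ 2 = 2 remainder 1
2 ÷ 2 = 1 remainder 0
1 ÷ 2 = 0 remainder 1
Reading remainders bottom to top: 1010011111



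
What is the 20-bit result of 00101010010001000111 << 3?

Original: 00101010010001000111 (decimal 173127)
Shift left by 3 positions
Append 3 zeros on the right and drop the 3 high bits that overflow the 20-bit width
Result: 01010010001000111000 (decimal 336440)
Equivalent: 173127 << 3 = 173127 × 2^3 = 1385016, truncated to 20 bits = 336440



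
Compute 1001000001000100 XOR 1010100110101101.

XOR: 1 when bits differ
  1001000001000100
^ 1010100110101101
------------------
  0011100111101001
Decimal: 36932 ^ 43437 = 14825



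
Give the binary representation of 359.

Using repeated division by 2:
359 ÷ 2 = 179 remainder 1
179 ÷ 2 = 89 remainder 1
89 ÷ 2 = 44 remainder 1
44 ÷ 2 = 22 remainder 0
22 ÷ 2 = 11 remainder 0
11 ÷ 2 = 5 remainder 1
5 ÷ 2 = 2 remainder 1
2 ÷ 2 = 1 remainder 0
1 ÷ 2 = 0 remainder 1
Reading remainders bottom to top: 101100111



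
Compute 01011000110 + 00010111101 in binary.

Add column by column from the right: bit + bit + carry-in; write the sum mod 2, carry 1 when the sum is 2 or 3.
carry:  00111111000
        01011000110
+       00010111101
-------------------
       001110000011
(the carry out of the leftmost column, 0, becomes the leading bit)
Decimal check:
  01011000110 = 512 + 128 + 64 + 4 + 2 = 710
  00010111101 = 128 + 32 + 16 + 8 + 4 + 1 = 189
  710 + 189 = 899, and 001110000011 = 512 + 256 + 128 + 2 + 1 = 899 ✓



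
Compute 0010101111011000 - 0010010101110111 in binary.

Method 1 - Direct subtraction (column by column from the right: bit − bit − borrow-in; if negative, add 2 and borrow 1 from the next column):
borrow: 0000100011001110
        0010101111011000
-       0010010101110111
------------------------
        0000011001100001

Method 2 - Add two's complement:
Two's complement of 0010010101110111: invert → 1101101010001000, add 1 → 1101101010001001
  0010101111011000
+ 1101101010001001
------------------
 10000011001100001  (end carry out of the top bit = 1)
Discarding the end carry: 0000011001100001
Decimal check:
  0010101111011000 = 8192 + 2048 + 512 + 256 + 128 + 64 + 16 + 8 = 11224
  0010010101110111 = 8192 + 1024 + 256 + 64 + 32 + 16 + 4 + 2 + 1 = 9591
  11224 - 9591 = 1633, and 0000011001100001 = 1024 + 512 + 64 + 32 + 1 = 1633 ✓



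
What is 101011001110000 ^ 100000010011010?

XOR: 1 when bits differ
  101011001110000
^ 100000010011010
-----------------
  001011011101010
Decimal: 22128 ^ 16538 = 5866



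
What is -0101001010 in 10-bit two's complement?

Original: 0101001010
Step 1 - Invert all bits: 1010110101
Step 2 - Add 1: 1010110110
Verification: 0101001010 + 1010110110 = 10000000000; discarding the end carry (carry out of the top bit) leaves the 10-bit value 0000000000, as required for x + (-x)



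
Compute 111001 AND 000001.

AND: 1 only when both bits are 1
  111001
& 000001
--------
  000001
Decimal: 57 & 1 = 1



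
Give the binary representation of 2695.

Using repeated division by 2:
2695 ÷ 2 = 1347 remainder 1
1347 ÷ 2 = 673 remainder 1
673 ÷ 2 = 336 remainder 1
336 ÷ 2 = 168 remainder 0
168 ÷ 2 = 84 remainder 0
84 ÷ 2 = 42 remainder 0
42 ÷ 2 = 21 remainder 0
21 ÷ 2 = 10 remainder 1
10 ÷ 2 = 5 remainder 0
5 ÷ 2 = 2 remainder 1
2 ÷ 2 = 1 remainder 0
1 ÷ 2 = 0 remainder 1
Reading remainders bottom to top: 101010000111



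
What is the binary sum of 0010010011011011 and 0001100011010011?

Add column by column from the right: bit + bit + carry-in; write the sum mod 2, carry 1 when the sum is 2 or 3.
carry:  0000000110100110
        0010010011011011
+       0001100011010011
------------------------
       00011110110101110
(the carry out of the leftmost column, 0, becomes the leading bit)
Decimal check:
  0010010011011011 = 8192 + 1024 + 128 + 64 + 16 + 8 + 2 + 1 = 9435
  0001100011010011 = 4096 + 2048 + 128 + 64 + 16 + 2 + 1 = 6355
  9435 + 6355 = 15790, and 00011110110101110 = 8192 + 4096 + 2048 + 1024 + 256 + 128 + 32 + 8 + 4 + 2 = 15790 ✓



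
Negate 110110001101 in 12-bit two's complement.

Original (sign bit 1, negative): 110110001101
Step 1 - Invert all bits: 001001110010
Step 2 - Add 1: 001001110011
Verification: 110110001101 + 001001110011 = 1000000000000; discarding the end carry (carry out of the top bit) leaves the 12-bit value 000000000000, as required for x + (-x)



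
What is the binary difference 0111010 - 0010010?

Method 1 - Direct subtraction (column by column from the right: bit − bit − borrow-in; if negative, add 2 and borrow 1 from the next column):
borrow: 0000000
        0111010
-       0010010
---------------
        0101000

Method 2 - Add two's complement:
Two's complement of 0010010: invert → 1101101, add 1 → 1101110
  0111010
+ 1101110
---------
 10101000  (end carry out of the top bit = 1)
Discarding the end carry: 0101000
Decimal check:
  0111010 = 32 + 16 + 8 + 2 = 58
  0010010 = 16 + 2 = 18
  58 - 18 = 40, and 0101000 = 32 + 8 = 40 ✓



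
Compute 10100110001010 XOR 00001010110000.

XOR: 1 when bits differ
  10100110001010
^ 00001010110000
----------------
  10101100111010
Decimal: 10634 ^ 688 = 11066



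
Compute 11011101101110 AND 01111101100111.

AND: 1 only when both bits are 1
  11011101101110
& 01111101100111
----------------
  01011101100110
Decimal: 14190 & 8039 = 5990



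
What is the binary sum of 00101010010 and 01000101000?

Add column by column from the right: bit + bit + carry-in; write the sum mod 2, carry 1 when the sum is 2 or 3.
carry:  00000000000
        00101010010
+       01000101000
-------------------
       001101111010
(the carry out of the leftmost column, 0, becomes the leading bit)
Decimal check:
  00101010010 = 256 + 64 + 16 + 2 = 338
  01000101000 = 512 + 32 + 8 = 552
  338 + 552 = 890, and 001101111010 = 512 + 256 + 64 + 32 + 16 + 8 + 2 = 890 ✓



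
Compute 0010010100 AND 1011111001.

AND: 1 only when both bits are 1
  0010010100
& 1011111001
------------
  0010010000
Decimal: 148 & 761 = 144



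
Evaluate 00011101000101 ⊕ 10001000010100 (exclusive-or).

XOR: 1 when bits differ
  00011101000101
^ 10001000010100
----------------
  10010101010001
Decimal: 1861 ^ 8724 = 9553



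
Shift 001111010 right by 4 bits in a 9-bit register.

Original: 001111010 (decimal 122)
Shift right by 4 positions
Drop the 4 low bits; fill with zeros on the left
Result: 000000111 (decimal 7)
Equivalent: 122 >> 4 = 122 ÷ 2^4 = 7



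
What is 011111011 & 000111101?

AND: 1 only when both bits are 1
  011111011
& 000111101
-----------
  000111001
Decimal: 251 & 61 = 57



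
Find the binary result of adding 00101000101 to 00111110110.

Add column by column from the right: bit + bit + carry-in; write the sum mod 2, carry 1 when the sum is 2 or 3.
carry:  01110001000
        00101000101
+       00111110110
-------------------
       001100111011
(the carry out of the leftmost column, 0, becomes the leading bit)
Decimal check:
  00101000101 = 256 + 64 + 4 + 1 = 325
  00111110110 = 256 + 128 + 64 + 32 + 16 + 4 + 2 = 502
  325 + 502 = 827, and 001100111011 = 512 + 256 + 32 + 16 + 8 + 2 + 1 = 827 ✓



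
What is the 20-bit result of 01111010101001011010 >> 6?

Original: 01111010101001011010 (decimal 502362)
Shift right by 6 positions
Drop the 6 low bits; fill with zeros on the left
Result: 00000001111010101001 (decimal 7849)
Equivalent: 502362 >> 6 = 502362 ÷ 2^6 = 7849



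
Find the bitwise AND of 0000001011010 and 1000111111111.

AND: 1 only when both bits are 1
  0000001011010
& 1000111111111
---------------
  0000001011010
Decimal: 90 & 4607 = 90



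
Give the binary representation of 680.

Using repeated division by 2:
680 ÷ 2 = 340 remainder 0
340 ÷ 2 = 170 remainder 0
170 ÷ 2 = 85 remainder 0
85 ÷ 2 = 42 remainder 1
42 ÷ 2 = 21 remainder 0
21 ÷ 2 = 10 remainder 1
10 ÷ 2 = 5 remainder 0
5 ÷ 2 = 2 remainder 1
2 ÷ 2 = 1 remainder 0
1 ÷ 2 = 0 remainder 1
Reading remainders bottom to top: 1010101000



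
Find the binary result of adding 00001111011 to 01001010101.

Add column by column from the right: bit + bit + carry-in; write the sum mod 2, carry 1 when the sum is 2 or 3.
carry:  00011111110
        00001111011
+       01001010101
-------------------
       001011010000
(the carry out of the leftmost column, 0, becomes the leading bit)
Decimal check:
  00001111011 = 64 + 32 + 16 + 8 + 2 + 1 = 123
  01001010101 = 512 + 64 + 16 + 4 + 1 = 597
  123 + 597 = 720, and 001011010000 = 512 + 128 + 64 + 16 = 720 ✓



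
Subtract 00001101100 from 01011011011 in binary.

Method 1 - Direct subtraction (column by column from the right: bit − bit − borrow-in; if negative, add 2 and borrow 1 from the next column):
borrow: 00011011000
        01011011011
-       00001101100
-------------------
        01001101111

Method 2 - Add two's complement:
Two's complement of 00001101100: invert → 11110010011, add 1 → 11110010100
  01011011011
+ 11110010100
-------------
 101001101111  (end carry out of the top bit = 1)
Discarding the end carry: 01001101111
Decimal check:
  01011011011 = 512 + 128 + 64 + 16 + 8 + 2 + 1 = 731
  00001101100 = 64 + 32 + 8 + 4 = 108
  731 - 108 = 623, and 01001101111 = 512 + 64 + 32 + 8 + 4 + 2 + 1 = 623 ✓

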